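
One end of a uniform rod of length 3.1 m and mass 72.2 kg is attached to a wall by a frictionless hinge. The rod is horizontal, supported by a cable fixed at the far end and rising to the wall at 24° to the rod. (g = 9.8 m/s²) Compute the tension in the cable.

Take torques about the hinge: T sin 24° · 3.1 = 72.2×9.8×1.55 = 1096.7 N·m.
So T = 1096.7 / (0.4067 × 3.1) = 869.8 N.

T ≈ 870 N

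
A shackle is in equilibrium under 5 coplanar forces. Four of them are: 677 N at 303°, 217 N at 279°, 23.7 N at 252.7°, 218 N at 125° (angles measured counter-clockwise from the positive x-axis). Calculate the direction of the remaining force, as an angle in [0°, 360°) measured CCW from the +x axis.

Sum the known components: ΣF_x = 270.6 N, ΣF_y = -626.2 N.
For equilibrium the remaining force must supply (−ΣF_x, −ΣF_y) = (-270.6, 626.2) N.
Magnitude = √((-270.6)² + (626.2)²) = 682.1 N; direction = atan2(626.2, -270.6) = 113.4°.

θ ≈ 113°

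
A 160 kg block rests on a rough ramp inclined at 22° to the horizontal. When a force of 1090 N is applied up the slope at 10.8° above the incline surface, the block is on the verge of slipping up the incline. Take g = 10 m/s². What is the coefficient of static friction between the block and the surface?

On the verge of sliding up the incline, friction is at its maximum μN and acts down the slope.
Perpendicular to incline: N = W cos 22° − P sin 10.8° = 1483 − 204.2 = 1279 N.
Along incline: P cos 10.8° − μN = W sin 22° → μ = −(W sin 22° − P cos 10.8°) / N = 0.3684.

μ ≈ 0.368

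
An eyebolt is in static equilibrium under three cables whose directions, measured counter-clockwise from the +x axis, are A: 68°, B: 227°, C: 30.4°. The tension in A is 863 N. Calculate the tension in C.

T_C ≈ 1080 N

Resolve: ΣF_x = 863 cos 68° + T_B cos 227° + T_C cos 30.4° = 0.
        ΣF_y = 863 sin 68° + T_B sin 227° + T_C sin 30.4° = 0.
The known terms sum to (323.3, 800.2) N, so -0.6820 T_B + 0.8625 T_C = -323.3 and -0.7314 T_B + 0.5060 T_C = -800.2.
Solving simultaneously: T_B = 1843 N, T_C = 1083 N.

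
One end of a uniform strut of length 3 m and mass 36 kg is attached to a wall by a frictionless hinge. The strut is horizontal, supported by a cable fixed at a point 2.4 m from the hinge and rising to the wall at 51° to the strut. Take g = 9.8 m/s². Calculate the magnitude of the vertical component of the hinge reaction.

|H_y| ≈ 132 N

Take torques about the hinge: T sin 51° · 2.4 = 36×9.8×1.5 = 529.2 N·m.
So T = 529.2 / (0.7771 × 2.4) = 283.73 N.
ΣF_y = 0: H_y = (36×9.8) − T sin 51° = 352.8 − 220.5 = 132.3 N.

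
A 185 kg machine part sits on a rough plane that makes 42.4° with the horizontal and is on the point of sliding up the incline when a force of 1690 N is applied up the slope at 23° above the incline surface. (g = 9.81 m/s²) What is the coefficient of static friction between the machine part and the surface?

On the verge of sliding up the incline, friction is at its maximum μN and acts down the slope.
Perpendicular to incline: N = W cos 42.4° − P sin 23° = 1340 − 660.3 = 679.9 N.
Along incline: P cos 23° − μN = W sin 42.4° → μ = −(W sin 42.4° − P cos 23°) / N = 0.4882.

μ ≈ 0.488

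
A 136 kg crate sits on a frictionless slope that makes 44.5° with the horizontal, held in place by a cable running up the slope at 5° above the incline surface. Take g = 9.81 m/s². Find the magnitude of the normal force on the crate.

Take axes along and perpendicular to the incline. Weight components: W sin 44.5° = 935.1 N down-slope, W cos 44.5° = 951.6 N into the surface.
Along incline: T cos 5° = W sin 44.5° → T = 938.7 N.
Perpendicular: N = W cos 44.5° − T sin 5° = 869.8 N.

N ≈ 870 N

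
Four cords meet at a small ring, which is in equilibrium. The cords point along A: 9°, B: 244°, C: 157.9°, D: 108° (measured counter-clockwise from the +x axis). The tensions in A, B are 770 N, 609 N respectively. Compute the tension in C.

Resolve: ΣF_x = 770 cos 9° + 609 cos 244° + T_C cos 157.9° + T_D cos 108° = 0.
        ΣF_y = 770 sin 9° + 609 sin 244° + T_C sin 157.9° + T_D sin 108° = 0.
The known terms sum to (493.6, -426.9) N, so -0.9265 T_C − 0.3090 T_D = -493.6 and 0.3762 T_C + 0.9511 T_D = 426.9.
Solving simultaneously: T_C = 441.2 N, T_D = 274.4 N.

T_C ≈ 441 N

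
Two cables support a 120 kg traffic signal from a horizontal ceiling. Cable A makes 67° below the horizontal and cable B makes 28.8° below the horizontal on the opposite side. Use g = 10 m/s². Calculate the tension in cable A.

Weight W = 120 × 10 = 1200 N acts straight down.
Horizontal: T_A cos 67° = T_B cos 28.8°  →  T_B = 0.4459 T_A.
Vertical: T_A sin 67° + T_B sin 28.8° = 1200.
Substituting the horizontal relation into the vertical equation gives 1.135 T_A = 1200, so T_A = 1057 N.

T_A ≈ 1060 N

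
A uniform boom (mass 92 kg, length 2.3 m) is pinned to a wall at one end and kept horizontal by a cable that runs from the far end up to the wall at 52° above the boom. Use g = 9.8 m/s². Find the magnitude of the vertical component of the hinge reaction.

|H_y| ≈ 451 N

Take torques about the hinge: T sin 52° · 2.3 = 92×9.8×1.15 = 1036.8 N·m.
So T = 1036.8 / (0.7880 × 2.3) = 572.07 N.
ΣF_y = 0: H_y = (92×9.8) − T sin 52° = 901.6 − 450.8 = 450.8 N.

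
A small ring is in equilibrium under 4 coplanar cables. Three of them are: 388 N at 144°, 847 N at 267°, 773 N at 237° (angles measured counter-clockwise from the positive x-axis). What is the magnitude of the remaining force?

F ≈ 1490 N

Sum the known components: ΣF_x = -779.2 N, ΣF_y = -1266 N.
For equilibrium the remaining force must supply (−ΣF_x, −ΣF_y) = (779.2, 1266) N.
Magnitude = √((779.2)² + (1266)²) = 1487 N; direction = atan2(1266, 779.2) = 58.4°.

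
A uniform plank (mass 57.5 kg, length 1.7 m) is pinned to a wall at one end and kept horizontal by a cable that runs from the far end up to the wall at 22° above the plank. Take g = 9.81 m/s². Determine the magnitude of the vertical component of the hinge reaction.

Take torques about the hinge: T sin 22° · 1.7 = 57.5×9.81×0.85 = 479.46 N·m.
So T = 479.46 / (0.3746 × 1.7) = 752.89 N.
ΣF_y = 0: H_y = (57.5×9.81) − T sin 22° = 564.08 − 282.04 = 282.04 N.

|H_y| ≈ 282 N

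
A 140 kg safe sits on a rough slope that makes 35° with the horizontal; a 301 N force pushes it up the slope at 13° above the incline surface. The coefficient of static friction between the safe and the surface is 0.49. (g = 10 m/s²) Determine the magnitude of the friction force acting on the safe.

Axes along / perpendicular to the incline. W sin 35° = 803 N down-slope; W cos 35° = 1147 N into the surface.
Perpendicular: N = W cos 35° − P sin 13° = 1147 − 67.71 = 1079 N.
Along incline: P cos 13° + f = W sin 35° (friction acts up-slope) → f = 803 − 293.3 = 509.7 N.
|f| = 509.7 N ≤ μN = 528.8 N, so the safe is indeed static.

f ≈ 510 N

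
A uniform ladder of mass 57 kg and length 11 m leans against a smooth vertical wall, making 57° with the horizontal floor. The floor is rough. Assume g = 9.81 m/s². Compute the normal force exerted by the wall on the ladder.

Torques about the foot: N_wall · 11 sin 57° = 57×9.81×5.5 cos 57° → N_wall = 181.56 N.

N_wall ≈ 182 N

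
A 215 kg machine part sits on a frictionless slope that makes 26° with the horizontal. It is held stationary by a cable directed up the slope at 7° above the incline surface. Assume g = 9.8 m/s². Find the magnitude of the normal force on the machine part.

Take axes along and perpendicular to the incline. Weight components: W sin 26° = 923.6 N down-slope, W cos 26° = 1894 N into the surface.
Along incline: T cos 7° = W sin 26° → T = 930.6 N.
Perpendicular: N = W cos 26° − T sin 7° = 1780 N.

N ≈ 1780 N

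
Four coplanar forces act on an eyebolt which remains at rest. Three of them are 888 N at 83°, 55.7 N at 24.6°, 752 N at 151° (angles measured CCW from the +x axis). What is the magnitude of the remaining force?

Sum the known components: ΣF_x = -498.8 N, ΣF_y = 1269 N.
For equilibrium the remaining force must supply (−ΣF_x, −ΣF_y) = (498.8, -1269) N.
Magnitude = √((498.8)² + (-1269)²) = 1364 N; direction = atan2(-1269, 498.8) = 291.5°.

F ≈ 1360 N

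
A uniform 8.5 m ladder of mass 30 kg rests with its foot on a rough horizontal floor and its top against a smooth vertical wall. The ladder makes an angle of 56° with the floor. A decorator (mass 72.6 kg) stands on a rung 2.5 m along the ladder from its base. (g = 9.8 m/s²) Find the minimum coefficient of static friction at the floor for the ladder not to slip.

μ_min ≈ 0.239

ΣF_y = 0: N_floor = 30×9.8 + 72.6×9.8 = 1005.5 N.
Torques about the foot: N_wall · 8.5 sin 56° = 30×9.8×4.25 cos 56° + 72.6×9.8×2.5 cos 56° → N_wall = 240.3 N.
ΣF_x = 0: f_floor = N_wall = 240.3 N.
μ_min = f_floor / N_floor = 240.3 / 1005.5 = 0.239.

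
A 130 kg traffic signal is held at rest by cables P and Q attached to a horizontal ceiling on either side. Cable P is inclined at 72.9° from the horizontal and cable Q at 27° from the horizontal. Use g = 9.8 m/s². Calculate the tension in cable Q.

T_Q ≈ 380 N

Weight W = 130 × 9.8 = 1274 N acts straight down.
Horizontal: T_P cos 72.9° = T_Q cos 27°  →  T_P = 3.03 T_Q.
Vertical: T_P sin 72.9° + T_Q sin 27° = 1274.
Substituting the horizontal relation into the vertical equation gives 3.35 T_Q = 1274, so T_Q = 380.3 N.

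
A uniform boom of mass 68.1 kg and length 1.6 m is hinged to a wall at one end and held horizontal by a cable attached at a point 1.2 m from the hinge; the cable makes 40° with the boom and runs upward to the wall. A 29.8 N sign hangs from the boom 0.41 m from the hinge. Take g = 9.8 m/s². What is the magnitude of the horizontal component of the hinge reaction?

Take torques about the hinge: T sin 40° · 1.2 = 68.1×9.8×0.8 + 29.8×0.41 = 546.12 N·m.
So T = 546.12 / (0.6428 × 1.2) = 708.01 N.
ΣF_x = 0: H_x = T cos 40° = 542.37 N.

H_x ≈ 542 N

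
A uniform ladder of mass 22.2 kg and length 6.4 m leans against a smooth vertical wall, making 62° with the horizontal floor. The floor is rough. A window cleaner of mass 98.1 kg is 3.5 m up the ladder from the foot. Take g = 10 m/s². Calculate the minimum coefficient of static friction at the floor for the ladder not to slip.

μ_min ≈ 0.286

ΣF_y = 0: N_floor = 22.2×10 + 98.1×10 = 1203 N.
Torques about the foot: N_wall · 6.4 sin 62° = 22.2×10×3.2 cos 62° + 98.1×10×3.5 cos 62° → N_wall = 344.27 N.
ΣF_x = 0: f_floor = N_wall = 344.27 N.
μ_min = f_floor / N_floor = 344.27 / 1203 = 0.2862.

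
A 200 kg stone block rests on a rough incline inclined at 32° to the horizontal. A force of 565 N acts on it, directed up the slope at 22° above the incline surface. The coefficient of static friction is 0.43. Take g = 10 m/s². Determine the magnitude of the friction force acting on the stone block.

f ≈ 536 N

Axes along / perpendicular to the incline. W sin 32° = 1060 N down-slope; W cos 32° = 1696 N into the surface.
Perpendicular: N = W cos 32° − P sin 22° = 1696 − 211.7 = 1484 N.
Along incline: P cos 22° + f = W sin 32° (friction acts up-slope) → f = 1060 − 523.9 = 536 N.
|f| = 536 N ≤ μN = 638.3 N, so the stone block is indeed static.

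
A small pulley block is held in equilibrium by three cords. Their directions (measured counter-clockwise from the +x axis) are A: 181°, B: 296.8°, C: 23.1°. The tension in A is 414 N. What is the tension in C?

Resolve: ΣF_x = 414 cos 181° + T_B cos 296.8° + T_C cos 23.1° = 0.
        ΣF_y = 414 sin 181° + T_B sin 296.8° + T_C sin 23.1° = 0.
The known terms sum to (-413.9, -7.225) N, so 0.4509 T_B + 0.9198 T_C = 413.9 and -0.8926 T_B + 0.3923 T_C = 7.225.
Solving simultaneously: T_B = 156.1 N, T_C = 373.5 N.

T_C ≈ 374 N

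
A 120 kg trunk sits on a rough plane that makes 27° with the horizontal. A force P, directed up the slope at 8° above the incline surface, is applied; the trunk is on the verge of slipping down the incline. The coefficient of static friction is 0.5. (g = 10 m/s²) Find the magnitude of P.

On the verge of sliding down the incline, friction equals μN and acts up the slope.
Perpendicular: N + P sin 8° = W cos 27° = 1069 N.
Along incline: P cos 8° + μN = W sin 27° with W sin 27° = 544.8 N.
Solving the pair for P and N: P = 11.06 N, N = 1068 N (and f = μN = 533.8 N).

P ≈ 11.1 N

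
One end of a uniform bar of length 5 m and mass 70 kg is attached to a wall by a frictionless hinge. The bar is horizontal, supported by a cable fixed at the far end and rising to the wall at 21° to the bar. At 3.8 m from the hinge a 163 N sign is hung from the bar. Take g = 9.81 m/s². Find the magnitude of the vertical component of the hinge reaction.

Take torques about the hinge: T sin 21° · 5 = 70×9.81×2.5 + 163×3.8 = 2336.2 N·m.
So T = 2336.2 / (0.3584 × 5) = 1303.8 N.
ΣF_y = 0: H_y = (70×9.81 + 163) − T sin 21° = 849.7 − 467.23 = 382.47 N.

|H_y| ≈ 382 N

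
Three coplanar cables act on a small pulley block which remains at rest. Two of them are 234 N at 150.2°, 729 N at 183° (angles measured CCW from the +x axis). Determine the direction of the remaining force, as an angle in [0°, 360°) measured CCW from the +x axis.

θ ≈ 355°

Sum the known components: ΣF_x = -931.1 N, ΣF_y = 78.14 N.
For equilibrium the remaining force must supply (−ΣF_x, −ΣF_y) = (931.1, -78.14) N.
Magnitude = √((931.1)² + (-78.14)²) = 934.3 N; direction = atan2(-78.14, 931.1) = 355.2°.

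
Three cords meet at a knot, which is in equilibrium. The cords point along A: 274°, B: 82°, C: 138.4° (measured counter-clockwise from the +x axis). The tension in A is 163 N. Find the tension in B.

T_B ≈ 137 N

Resolve: ΣF_x = 163 cos 274° + T_B cos 82° + T_C cos 138.4° = 0.
        ΣF_y = 163 sin 274° + T_B sin 82° + T_C sin 138.4° = 0.
The known terms sum to (11.37, -162.6) N, so 0.1392 T_B − 0.7478 T_C = -11.37 and 0.9903 T_B + 0.6639 T_C = 162.6.
Solving simultaneously: T_B = 136.9 N, T_C = 40.69 N.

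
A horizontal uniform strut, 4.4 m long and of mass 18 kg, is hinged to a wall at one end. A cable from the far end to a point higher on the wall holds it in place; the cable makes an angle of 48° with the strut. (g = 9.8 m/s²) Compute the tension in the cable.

Take torques about the hinge: T sin 48° · 4.4 = 18×9.8×2.2 = 388.08 N·m.
So T = 388.08 / (0.7431 × 4.4) = 118.68 N.

T ≈ 119 N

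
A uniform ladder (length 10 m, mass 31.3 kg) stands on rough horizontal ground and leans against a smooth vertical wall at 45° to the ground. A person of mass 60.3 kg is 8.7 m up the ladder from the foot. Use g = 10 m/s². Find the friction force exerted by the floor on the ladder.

Torques about the foot: N_wall · 10 sin 45° = 31.3×10×5 cos 45° + 60.3×10×8.7 cos 45° → N_wall = 681.11 N.
ΣF_x = 0: f_floor = N_wall = 681.11 N.

f ≈ 681 N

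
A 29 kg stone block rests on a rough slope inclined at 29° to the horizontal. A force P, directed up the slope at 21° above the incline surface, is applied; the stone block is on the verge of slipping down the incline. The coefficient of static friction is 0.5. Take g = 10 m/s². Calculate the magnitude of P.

On the verge of sliding down the incline, friction equals μN and acts up the slope.
Perpendicular: N + P sin 21° = W cos 29° = 253.6 N.
Along incline: P cos 21° + μN = W sin 29° with W sin 29° = 140.6 N.
Solving the pair for P and N: P = 18.26 N, N = 247.1 N (and f = μN = 123.5 N).

P ≈ 18.3 N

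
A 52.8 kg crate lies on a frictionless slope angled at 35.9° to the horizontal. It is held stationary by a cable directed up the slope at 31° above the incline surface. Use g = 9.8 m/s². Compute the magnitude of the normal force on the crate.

Take axes along and perpendicular to the incline. Weight components: W sin 35.9° = 303.4 N down-slope, W cos 35.9° = 419.1 N into the surface.
Along incline: T cos 31° = W sin 35.9° → T = 354 N.
Perpendicular: N = W cos 35.9° − T sin 31° = 236.8 N.

N ≈ 237 N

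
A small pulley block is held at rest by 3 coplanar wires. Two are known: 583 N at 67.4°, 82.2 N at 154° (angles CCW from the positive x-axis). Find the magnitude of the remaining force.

Sum the known components: ΣF_x = 150.2 N, ΣF_y = 574.3 N.
For equilibrium the remaining force must supply (−ΣF_x, −ΣF_y) = (-150.2, -574.3) N.
Magnitude = √((-150.2)² + (-574.3)²) = 593.6 N; direction = atan2(-574.3, -150.2) = 255.3°.

F ≈ 594 N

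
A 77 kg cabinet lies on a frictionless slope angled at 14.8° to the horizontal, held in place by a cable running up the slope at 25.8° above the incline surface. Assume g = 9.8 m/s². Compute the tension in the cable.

T ≈ 214 N

Take axes along and perpendicular to the incline. Weight components: W sin 14.8° = 192.8 N down-slope, W cos 14.8° = 729.6 N into the surface.
Along incline: T cos 25.8° = W sin 14.8° → T = 214.1 N.
Perpendicular: N = W cos 14.8° − T sin 25.8° = 636.4 N.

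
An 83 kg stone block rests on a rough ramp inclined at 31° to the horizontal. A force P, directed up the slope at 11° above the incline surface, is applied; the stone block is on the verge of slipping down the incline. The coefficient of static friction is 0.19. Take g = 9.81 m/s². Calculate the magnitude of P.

On the verge of sliding down the incline, friction equals μN and acts up the slope.
Perpendicular: N + P sin 11° = W cos 31° = 697.9 N.
Along incline: P cos 11° + μN = W sin 31° with W sin 31° = 419.4 N.
Solving the pair for P and N: P = 303.3 N, N = 640.1 N (and f = μN = 121.6 N).

P ≈ 303 N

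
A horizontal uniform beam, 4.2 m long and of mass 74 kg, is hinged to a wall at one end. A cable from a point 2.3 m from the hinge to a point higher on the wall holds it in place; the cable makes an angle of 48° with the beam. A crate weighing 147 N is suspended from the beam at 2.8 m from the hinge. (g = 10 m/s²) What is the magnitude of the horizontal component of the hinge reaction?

Take torques about the hinge: T sin 48° · 2.3 = 74×10×2.1 + 147×2.8 = 1965.6 N·m.
So T = 1965.6 / (0.7431 × 2.3) = 1150 N.
ΣF_x = 0: H_x = T cos 48° = 769.49 N.

H_x ≈ 769 N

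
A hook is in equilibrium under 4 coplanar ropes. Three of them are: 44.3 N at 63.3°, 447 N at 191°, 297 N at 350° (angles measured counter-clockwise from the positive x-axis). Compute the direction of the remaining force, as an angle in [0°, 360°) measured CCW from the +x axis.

θ ≈ 37.6°

Sum the known components: ΣF_x = -126.4 N, ΣF_y = -97.29 N.
For equilibrium the remaining force must supply (−ΣF_x, −ΣF_y) = (126.4, 97.29) N.
Magnitude = √((126.4)² + (97.29)²) = 159.5 N; direction = atan2(97.29, 126.4) = 37.6°.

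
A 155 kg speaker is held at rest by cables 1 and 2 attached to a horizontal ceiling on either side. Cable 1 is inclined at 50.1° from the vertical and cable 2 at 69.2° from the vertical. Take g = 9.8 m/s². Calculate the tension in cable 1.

Angles from the horizontal: cable 1 is 90° − 50.1° = 39.9°, cable 2 is 90° − 69.2° = 20.8°.
Weight W = 155 × 9.8 = 1519 N acts straight down.
Horizontal: T_1 cos 39.9° = T_2 cos 20.8°  →  T_2 = 0.8207 T_1.
Vertical: T_1 sin 39.9° + T_2 sin 20.8° = 1519.
Substituting the horizontal relation into the vertical equation gives 0.9329 T_1 = 1519, so T_1 = 1628 N.

T_1 ≈ 1630 N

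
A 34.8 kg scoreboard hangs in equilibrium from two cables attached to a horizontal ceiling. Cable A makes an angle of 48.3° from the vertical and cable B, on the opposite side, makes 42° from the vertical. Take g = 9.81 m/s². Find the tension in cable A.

T_A ≈ 228 N

Angles from the horizontal: cable A is 90° − 48.3° = 41.7°, cable B is 90° − 42° = 48°.
Weight W = 34.8 × 9.81 = 341.4 N acts straight down.
Horizontal: T_A cos 41.7° = T_B cos 48°  →  T_B = 1.116 T_A.
Vertical: T_A sin 41.7° + T_B sin 48° = 341.4.
Substituting the horizontal relation into the vertical equation gives 1.494 T_A = 341.4, so T_A = 228.4 N.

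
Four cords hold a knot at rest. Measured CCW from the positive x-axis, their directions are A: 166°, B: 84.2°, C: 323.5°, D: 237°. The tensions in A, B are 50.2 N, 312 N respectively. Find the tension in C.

Resolve: ΣF_x = 50.2 cos 166° + 312 cos 84.2° + T_C cos 323.5° + T_D cos 237° = 0.
        ΣF_y = 50.2 sin 166° + 312 sin 84.2° + T_C sin 323.5° + T_D sin 237° = 0.
The known terms sum to (-17.18, 322.5) N, so 0.8039 T_C − 0.5446 T_D = 17.18 and -0.5948 T_C − 0.8387 T_D = -322.5.
Solving simultaneously: T_C = 190.4 N, T_D = 249.5 N.

T_C ≈ 190 N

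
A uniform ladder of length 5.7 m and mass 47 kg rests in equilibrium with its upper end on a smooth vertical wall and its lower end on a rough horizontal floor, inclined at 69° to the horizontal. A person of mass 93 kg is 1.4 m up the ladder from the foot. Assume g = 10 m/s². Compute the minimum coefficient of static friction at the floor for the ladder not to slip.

ΣF_y = 0: N_floor = 47×10 + 93×10 = 1400 N.
Torques about the foot: N_wall · 5.7 sin 69° = 47×10×2.85 cos 69° + 93×10×1.4 cos 69° → N_wall = 177.89 N.
ΣF_x = 0: f_floor = N_wall = 177.89 N.
μ_min = f_floor / N_floor = 177.89 / 1400 = 0.1271.

μ_min ≈ 0.127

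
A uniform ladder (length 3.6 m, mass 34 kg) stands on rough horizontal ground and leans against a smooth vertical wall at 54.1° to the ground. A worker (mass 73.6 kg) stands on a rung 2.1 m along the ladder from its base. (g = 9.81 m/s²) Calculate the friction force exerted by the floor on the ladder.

Torques about the foot: N_wall · 3.6 sin 54.1° = 34×9.81×1.8 cos 54.1° + 73.6×9.81×2.1 cos 54.1° → N_wall = 425.6 N.
ΣF_x = 0: f_floor = N_wall = 425.6 N.

f ≈ 426 N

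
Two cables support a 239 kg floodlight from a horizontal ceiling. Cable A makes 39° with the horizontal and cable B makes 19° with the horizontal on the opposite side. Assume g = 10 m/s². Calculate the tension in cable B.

Weight W = 239 × 10 = 2390 N acts straight down.
Horizontal: T_A cos 39° = T_B cos 19°  →  T_A = 1.217 T_B.
Vertical: T_A sin 39° + T_B sin 19° = 2390.
Substituting the horizontal relation into the vertical equation gives 1.091 T_B = 2390, so T_B = 2190 N.

T_B ≈ 2190 N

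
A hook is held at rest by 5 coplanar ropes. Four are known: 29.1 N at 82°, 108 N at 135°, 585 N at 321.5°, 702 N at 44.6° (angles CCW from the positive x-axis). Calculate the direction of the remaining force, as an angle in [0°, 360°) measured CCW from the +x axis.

θ ≈ 195°

Sum the known components: ΣF_x = 885.4 N, ΣF_y = 233.9 N.
For equilibrium the remaining force must supply (−ΣF_x, −ΣF_y) = (-885.4, -233.9) N.
Magnitude = √((-885.4)² + (-233.9)²) = 915.7 N; direction = atan2(-233.9, -885.4) = 194.8°.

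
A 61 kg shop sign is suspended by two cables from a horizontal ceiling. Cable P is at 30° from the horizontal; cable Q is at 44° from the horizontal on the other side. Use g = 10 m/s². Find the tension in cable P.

Weight W = 61 × 10 = 610 N acts straight down.
Horizontal: T_P cos 30° = T_Q cos 44°  →  T_Q = 1.204 T_P.
Vertical: T_P sin 30° + T_Q sin 44° = 610.
Substituting the horizontal relation into the vertical equation gives 1.336 T_P = 610, so T_P = 456.5 N.

T_P ≈ 456 N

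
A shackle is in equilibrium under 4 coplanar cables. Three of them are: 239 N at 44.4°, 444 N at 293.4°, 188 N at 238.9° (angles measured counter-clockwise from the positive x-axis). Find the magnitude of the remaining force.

F ≈ 473 N

Sum the known components: ΣF_x = 250 N, ΣF_y = -401.2 N.
For equilibrium the remaining force must supply (−ΣF_x, −ΣF_y) = (-250, 401.2) N.
Magnitude = √((-250)² + (401.2)²) = 472.7 N; direction = atan2(401.2, -250) = 121.9°.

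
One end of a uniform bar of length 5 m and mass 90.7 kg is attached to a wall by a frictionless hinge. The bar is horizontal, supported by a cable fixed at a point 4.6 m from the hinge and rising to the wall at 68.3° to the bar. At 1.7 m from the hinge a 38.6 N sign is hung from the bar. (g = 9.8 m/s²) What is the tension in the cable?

Take torques about the hinge: T sin 68.3° · 4.6 = 90.7×9.8×2.5 + 38.6×1.7 = 2287.8 N·m.
So T = 2287.8 / (0.9291 × 4.6) = 535.27 N.

T ≈ 535 N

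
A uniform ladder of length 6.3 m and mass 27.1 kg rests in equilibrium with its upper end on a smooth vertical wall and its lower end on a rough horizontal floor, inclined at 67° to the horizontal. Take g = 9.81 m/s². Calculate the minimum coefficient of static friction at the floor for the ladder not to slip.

ΣF_y = 0: N_floor = 27.1×9.81 = 265.85 N.
Torques about the foot: N_wall · 6.3 sin 67° = 27.1×9.81×3.15 cos 67° → N_wall = 56.424 N.
ΣF_x = 0: f_floor = N_wall = 56.424 N.
μ_min = f_floor / N_floor = 56.424 / 265.85 = 0.2122.

μ_min ≈ 0.212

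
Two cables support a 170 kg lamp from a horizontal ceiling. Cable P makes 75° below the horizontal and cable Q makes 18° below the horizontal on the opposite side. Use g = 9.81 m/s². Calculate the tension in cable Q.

T_Q ≈ 432 N

Weight W = 170 × 9.81 = 1668 N acts straight down.
Horizontal: T_P cos 75° = T_Q cos 18°  →  T_P = 3.675 T_Q.
Vertical: T_P sin 75° + T_Q sin 18° = 1668.
Substituting the horizontal relation into the vertical equation gives 3.858 T_Q = 1668, so T_Q = 432.2 N.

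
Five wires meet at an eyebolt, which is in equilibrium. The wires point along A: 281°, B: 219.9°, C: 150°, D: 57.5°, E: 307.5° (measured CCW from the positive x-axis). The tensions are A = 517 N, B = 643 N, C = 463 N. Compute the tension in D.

Resolve: ΣF_x = 517 cos 281° + 643 cos 219.9° + 463 cos 150° + T_D cos 57.5° + T_E cos 307.5° = 0.
        ΣF_y = 517 sin 281° + 643 sin 219.9° + 463 sin 150° + T_D sin 57.5° + T_E sin 307.5° = 0.
The known terms sum to (-795.6, -688.5) N, so 0.5373 T_D + 0.6088 T_E = 795.6 and 0.8434 T_D − 0.7934 T_E = 688.5.
Solving simultaneously: T_D = 1118 N, T_E = 320.4 N.

T_D ≈ 1120 N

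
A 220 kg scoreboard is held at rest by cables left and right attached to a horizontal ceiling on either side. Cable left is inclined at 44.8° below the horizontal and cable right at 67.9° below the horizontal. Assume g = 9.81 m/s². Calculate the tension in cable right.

Weight W = 220 × 9.81 = 2158 N acts straight down.
Horizontal: T_left cos 44.8° = T_right cos 67.9°  →  T_left = 0.5302 T_right.
Vertical: T_left sin 44.8° + T_right sin 67.9° = 2158.
Substituting the horizontal relation into the vertical equation gives 1.3 T_right = 2158, so T_right = 1660 N.

T_right ≈ 1660 N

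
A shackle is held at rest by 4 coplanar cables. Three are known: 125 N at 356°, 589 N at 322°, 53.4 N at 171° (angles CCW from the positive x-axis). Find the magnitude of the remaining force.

F ≈ 647 N

Sum the known components: ΣF_x = 536.1 N, ΣF_y = -363 N.
For equilibrium the remaining force must supply (−ΣF_x, −ΣF_y) = (-536.1, 363) N.
Magnitude = √((-536.1)² + (363)²) = 647.4 N; direction = atan2(363, -536.1) = 145.9°.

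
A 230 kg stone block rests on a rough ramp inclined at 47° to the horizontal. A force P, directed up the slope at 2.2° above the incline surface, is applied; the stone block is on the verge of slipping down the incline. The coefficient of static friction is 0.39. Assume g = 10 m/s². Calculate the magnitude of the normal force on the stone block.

N ≈ 1530 N

On the verge of sliding down the incline, friction equals μN and acts up the slope.
Perpendicular: N + P sin 2.2° = W cos 47° = 1569 N.
Along incline: P cos 2.2° + μN = W sin 47° with W sin 47° = 1682 N.
Solving the pair for P and N: P = 1087 N, N = 1527 N (and f = μN = 595.5 N).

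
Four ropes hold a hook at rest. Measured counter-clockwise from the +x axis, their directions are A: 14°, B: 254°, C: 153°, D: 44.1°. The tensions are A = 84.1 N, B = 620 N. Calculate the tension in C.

Resolve: ΣF_x = 84.1 cos 14° + 620 cos 254° + T_C cos 153° + T_D cos 44.1° = 0.
        ΣF_y = 84.1 sin 14° + 620 sin 254° + T_C sin 153° + T_D sin 44.1° = 0.
The known terms sum to (-89.29, -575.6) N, so -0.8910 T_C + 0.7181 T_D = 89.29 and 0.4540 T_C + 0.6959 T_D = 575.6.
Solving simultaneously: T_C = 371.3 N, T_D = 585 N.

T_C ≈ 371 N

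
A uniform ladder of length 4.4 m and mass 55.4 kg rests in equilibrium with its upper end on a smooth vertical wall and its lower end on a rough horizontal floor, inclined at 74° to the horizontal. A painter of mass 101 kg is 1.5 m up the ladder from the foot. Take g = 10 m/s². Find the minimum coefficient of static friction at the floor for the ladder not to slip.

μ_min ≈ 0.114

ΣF_y = 0: N_floor = 55.4×10 + 101×10 = 1564 N.
Torques about the foot: N_wall · 4.4 sin 74° = 55.4×10×2.2 cos 74° + 101×10×1.5 cos 74° → N_wall = 178.16 N.
ΣF_x = 0: f_floor = N_wall = 178.16 N.
μ_min = f_floor / N_floor = 178.16 / 1564 = 0.1139.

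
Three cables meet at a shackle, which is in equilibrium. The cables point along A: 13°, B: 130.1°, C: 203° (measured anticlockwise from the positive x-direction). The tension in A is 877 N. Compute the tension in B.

Resolve: ΣF_x = 877 cos 13° + T_B cos 130.1° + T_C cos 203° = 0.
        ΣF_y = 877 sin 13° + T_B sin 130.1° + T_C sin 203° = 0.
The known terms sum to (854.5, 197.3) N, so -0.6441 T_B − 0.9205 T_C = -854.5 and 0.7649 T_B − 0.3907 T_C = -197.3.
Solving simultaneously: T_B = 159.3 N, T_C = 816.8 N.

T_B ≈ 159 N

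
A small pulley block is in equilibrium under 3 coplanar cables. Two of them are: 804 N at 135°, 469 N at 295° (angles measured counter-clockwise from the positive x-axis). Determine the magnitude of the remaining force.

Sum the known components: ΣF_x = -370.3 N, ΣF_y = 143.5 N.
For equilibrium the remaining force must supply (−ΣF_x, −ΣF_y) = (370.3, -143.5) N.
Magnitude = √((370.3)² + (-143.5)²) = 397.1 N; direction = atan2(-143.5, 370.3) = 338.8°.

F ≈ 397 N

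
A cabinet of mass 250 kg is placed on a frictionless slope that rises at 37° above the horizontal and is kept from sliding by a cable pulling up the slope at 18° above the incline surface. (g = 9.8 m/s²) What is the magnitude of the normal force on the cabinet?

Take axes along and perpendicular to the incline. Weight components: W sin 37° = 1474 N down-slope, W cos 37° = 1957 N into the surface.
Along incline: T cos 18° = W sin 37° → T = 1550 N.
Perpendicular: N = W cos 37° − T sin 18° = 1478 N.

N ≈ 1480 N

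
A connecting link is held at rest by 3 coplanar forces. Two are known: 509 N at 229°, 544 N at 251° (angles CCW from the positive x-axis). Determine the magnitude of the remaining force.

Sum the known components: ΣF_x = -511 N, ΣF_y = -898.5 N.
For equilibrium the remaining force must supply (−ΣF_x, −ΣF_y) = (511, 898.5) N.
Magnitude = √((511)² + (898.5)²) = 1034 N; direction = atan2(898.5, 511) = 60.4°.

F ≈ 1030 N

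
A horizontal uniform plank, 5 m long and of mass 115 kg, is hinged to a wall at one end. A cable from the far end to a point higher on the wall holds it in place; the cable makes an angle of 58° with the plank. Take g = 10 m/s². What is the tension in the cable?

T ≈ 678 N

Take torques about the hinge: T sin 58° · 5 = 115×10×2.5 = 2875 N·m.
So T = 2875 / (0.8480 × 5) = 678.03 N.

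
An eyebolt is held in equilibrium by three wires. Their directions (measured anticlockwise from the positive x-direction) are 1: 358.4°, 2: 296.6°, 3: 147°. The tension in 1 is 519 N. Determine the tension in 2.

T_2 ≈ 534 N

Resolve: ΣF_x = 519 cos 358.4° + T_2 cos 296.6° + T_3 cos 147° = 0.
        ΣF_y = 519 sin 358.4° + T_2 sin 296.6° + T_3 sin 147° = 0.
The known terms sum to (518.8, -14.49) N, so 0.4478 T_2 − 0.8387 T_3 = -518.8 and -0.8942 T_2 + 0.5446 T_3 = 14.49.
Solving simultaneously: T_2 = 534.4 N, T_3 = 903.9 N.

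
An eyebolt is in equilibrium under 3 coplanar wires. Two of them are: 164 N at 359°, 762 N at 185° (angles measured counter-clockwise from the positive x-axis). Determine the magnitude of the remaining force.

Sum the known components: ΣF_x = -595.1 N, ΣF_y = -69.27 N.
For equilibrium the remaining force must supply (−ΣF_x, −ΣF_y) = (595.1, 69.27) N.
Magnitude = √((595.1)² + (69.27)²) = 599.1 N; direction = atan2(69.27, 595.1) = 6.6°.

F ≈ 599 N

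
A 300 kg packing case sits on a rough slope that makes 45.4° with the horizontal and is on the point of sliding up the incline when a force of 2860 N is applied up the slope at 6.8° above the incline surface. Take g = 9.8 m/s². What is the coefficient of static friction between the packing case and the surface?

μ ≈ 0.433

On the verge of sliding up the incline, friction is at its maximum μN and acts down the slope.
Perpendicular to incline: N = W cos 45.4° − P sin 6.8° = 2064 − 338.6 = 1726 N.
Along incline: P cos 6.8° − μN = W sin 45.4° → μ = −(W sin 45.4° − P cos 6.8°) / N = 0.4326.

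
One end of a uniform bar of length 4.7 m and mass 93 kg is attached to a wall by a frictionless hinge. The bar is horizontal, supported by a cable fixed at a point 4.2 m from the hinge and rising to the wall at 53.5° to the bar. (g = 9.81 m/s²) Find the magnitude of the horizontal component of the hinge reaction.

H_x ≈ 378 N

Take torques about the hinge: T sin 53.5° · 4.2 = 93×9.81×2.35 = 2144 N·m.
So T = 2144 / (0.8039 × 4.2) = 635.03 N.
ΣF_x = 0: H_x = T cos 53.5° = 377.73 N.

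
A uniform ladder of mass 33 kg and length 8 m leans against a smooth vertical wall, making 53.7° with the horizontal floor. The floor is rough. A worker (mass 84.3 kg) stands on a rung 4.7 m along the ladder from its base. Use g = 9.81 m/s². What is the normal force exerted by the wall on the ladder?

N_wall ≈ 476 N

Torques about the foot: N_wall · 8 sin 53.7° = 33×9.81×4 cos 53.7° + 84.3×9.81×4.7 cos 53.7° → N_wall = 475.8 N.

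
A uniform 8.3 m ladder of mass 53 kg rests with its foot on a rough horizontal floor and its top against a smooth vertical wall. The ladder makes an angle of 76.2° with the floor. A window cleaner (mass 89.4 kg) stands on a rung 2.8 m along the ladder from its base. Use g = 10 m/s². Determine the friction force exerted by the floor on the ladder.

f ≈ 139 N

Torques about the foot: N_wall · 8.3 sin 76.2° = 53×10×4.15 cos 76.2° + 89.4×10×2.8 cos 76.2° → N_wall = 139.17 N.
ΣF_x = 0: f_floor = N_wall = 139.17 N.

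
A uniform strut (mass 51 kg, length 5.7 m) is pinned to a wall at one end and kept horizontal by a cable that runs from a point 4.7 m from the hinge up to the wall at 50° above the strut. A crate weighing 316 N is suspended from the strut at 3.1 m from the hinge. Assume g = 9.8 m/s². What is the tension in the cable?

T ≈ 668 N

Take torques about the hinge: T sin 50° · 4.7 = 51×9.8×2.85 + 316×3.1 = 2404 N·m.
So T = 2404 / (0.7660 × 4.7) = 667.71 N.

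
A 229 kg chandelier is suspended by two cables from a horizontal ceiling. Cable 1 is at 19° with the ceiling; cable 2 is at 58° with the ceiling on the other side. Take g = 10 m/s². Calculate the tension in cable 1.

T_1 ≈ 1250 N

Weight W = 229 × 10 = 2290 N acts straight down.
Horizontal: T_1 cos 19° = T_2 cos 58°  →  T_2 = 1.784 T_1.
Vertical: T_1 sin 19° + T_2 sin 58° = 2290.
Substituting the horizontal relation into the vertical equation gives 1.839 T_1 = 2290, so T_1 = 1245 N.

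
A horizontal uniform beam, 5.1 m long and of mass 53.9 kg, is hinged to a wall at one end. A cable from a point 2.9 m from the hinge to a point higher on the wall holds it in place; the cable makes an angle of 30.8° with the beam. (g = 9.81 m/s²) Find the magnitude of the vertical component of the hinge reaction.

|H_y| ≈ 63.8 N

Take torques about the hinge: T sin 30.8° · 2.9 = 53.9×9.81×2.55 = 1348.3 N·m.
So T = 1348.3 / (0.5120 × 2.9) = 908.02 N.
ΣF_y = 0: H_y = (53.9×9.81) − T sin 30.8° = 528.76 − 464.94 = 63.816 N.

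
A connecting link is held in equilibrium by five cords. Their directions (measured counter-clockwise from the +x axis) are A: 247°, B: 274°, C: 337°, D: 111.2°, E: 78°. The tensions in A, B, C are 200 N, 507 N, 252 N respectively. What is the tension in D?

Resolve: ΣF_x = 200 cos 247° + 507 cos 274° + 252 cos 337° + T_D cos 111.2° + T_E cos 78° = 0.
        ΣF_y = 200 sin 247° + 507 sin 274° + 252 sin 337° + T_D sin 111.2° + T_E sin 78° = 0.
The known terms sum to (189.2, -788.3) N, so -0.3616 T_D + 0.2079 T_E = -189.2 and 0.9323 T_D + 0.9781 T_E = 788.3.
Solving simultaneously: T_D = 637.3 N, T_E = 198.5 N.

T_D ≈ 637 N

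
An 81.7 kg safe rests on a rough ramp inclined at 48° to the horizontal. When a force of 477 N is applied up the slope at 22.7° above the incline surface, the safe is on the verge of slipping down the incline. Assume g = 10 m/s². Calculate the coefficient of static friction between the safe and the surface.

μ ≈ 0.461

On the verge of sliding down the incline, friction is at its maximum μN and acts up the slope.
Perpendicular to incline: N = W cos 48° − P sin 22.7° = 546.7 − 184.1 = 362.6 N.
Along incline: P cos 22.7° + μN = W sin 48° → μ = (W sin 48° − P cos 22.7°) / N = 0.4608.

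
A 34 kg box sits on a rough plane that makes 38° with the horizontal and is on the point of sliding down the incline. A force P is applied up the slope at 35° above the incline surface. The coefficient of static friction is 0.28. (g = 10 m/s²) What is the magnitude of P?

On the verge of sliding down the incline, friction equals μN and acts up the slope.
Perpendicular: N + P sin 35° = W cos 38° = 267.9 N.
Along incline: P cos 35° + μN = W sin 38° with W sin 38° = 209.3 N.
Solving the pair for P and N: P = 203.9 N, N = 150.9 N (and f = μN = 42.27 N).

P ≈ 204 N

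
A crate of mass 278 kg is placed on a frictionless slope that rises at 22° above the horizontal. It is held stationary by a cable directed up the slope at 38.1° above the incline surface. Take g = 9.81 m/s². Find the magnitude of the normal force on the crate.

N ≈ 1730 N

Take axes along and perpendicular to the incline. Weight components: W sin 22° = 1022 N down-slope, W cos 22° = 2529 N into the surface.
Along incline: T cos 38.1° = W sin 22° → T = 1298 N.
Perpendicular: N = W cos 22° − T sin 38.1° = 1728 N.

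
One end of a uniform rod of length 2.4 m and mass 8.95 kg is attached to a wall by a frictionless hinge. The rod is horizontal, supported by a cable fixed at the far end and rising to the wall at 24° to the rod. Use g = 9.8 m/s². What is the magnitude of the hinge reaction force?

Take torques about the hinge: T sin 24° · 2.4 = 8.95×9.8×1.2 = 105.25 N·m.
So T = 105.25 / (0.4067 × 2.4) = 107.82 N.
ΣF_x = 0: H_x = T cos 24° = 98.5 N.
ΣF_y = 0: H_y = (8.95×9.8) − T sin 24° = 87.71 − 43.855 = 43.855 N.
|H| = √(H_x² + H_y²) = √((98.5)² + (43.855)²) = 107.82 N.

|H| ≈ 108 N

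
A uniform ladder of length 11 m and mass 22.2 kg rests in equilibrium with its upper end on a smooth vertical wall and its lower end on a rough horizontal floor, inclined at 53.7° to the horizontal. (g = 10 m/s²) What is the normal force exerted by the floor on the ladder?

N_floor ≈ 222 N

ΣF_y = 0: N_floor = 22.2×10 = 222 N.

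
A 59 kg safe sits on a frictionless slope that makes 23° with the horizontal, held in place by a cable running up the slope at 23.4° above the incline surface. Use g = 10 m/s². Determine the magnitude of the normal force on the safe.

Take axes along and perpendicular to the incline. Weight components: W sin 23° = 230.5 N down-slope, W cos 23° = 543.1 N into the surface.
Along incline: T cos 23.4° = W sin 23° → T = 251.2 N.
Perpendicular: N = W cos 23° − T sin 23.4° = 443.3 N.

N ≈ 443 N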